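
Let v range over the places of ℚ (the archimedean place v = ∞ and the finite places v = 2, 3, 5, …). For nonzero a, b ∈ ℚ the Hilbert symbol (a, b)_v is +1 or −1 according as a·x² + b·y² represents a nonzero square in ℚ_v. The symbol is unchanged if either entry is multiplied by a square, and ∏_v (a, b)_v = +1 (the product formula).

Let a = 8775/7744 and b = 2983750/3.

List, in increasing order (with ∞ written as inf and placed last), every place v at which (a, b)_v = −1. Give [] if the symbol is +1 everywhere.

[3, 11]

(a, b) ≡ (39, 14322) mod (ℚ^×)²; places V = {2, 3, 5, 7, 11, 13, 31, ∞}.
(a,b)_7: α=0, u≡2; β=1, v≡2 (mod 7); (2|7)=+1, (2|7)=+1; sign (−1)^0·+1^1·+1^0 = +1.
(a,b)_13: α=1, u≡10; β=0, v≡1 (mod 13); (10|13)=+1, (1|13)=+1; sign (−1)^0·+1^0·+1^1 = +1.
(a,b)_31: α=0, u≡10; β=1, v≡19 (mod 31); (10|31)=+1, (19|31)=+1; sign (−1)^0·+1^1·+1^0 = +1.
(a,b)_5: α=2, u≡4; β=4, v≡3 (mod 5); (4|5)=+1, (3|5)=-1; sign (−1)^0·+1^4·-1^2 = +1.
(a,b)_11: α=-2, u≡7; β=1, v≡4 (mod 11); (7|11)=-1, (4|11)=+1; sign (−1)^0·-1^1·+1^-2 = -1.
(a,b)_∞: sgn(39)=+, sgn(14322)=+, so +1.
(a,b)_3: α=3, u≡1; β=-1, v≡1 (mod 3); (1|3)=+1, (1|3)=+1; sign (−1)^1·+1^-1·+1^3 = -1.
(a,b)_2: α=-6, β=1; u≡7, v≡1 (mod 8); ε(u)ε(v)=1·0, αω(v)=-6·0, βω(u)=1·0; sum ≡ 0  ⇒  +1.
(39, 14322 / ℚ) ramifies at {3, 11}: a division algebra.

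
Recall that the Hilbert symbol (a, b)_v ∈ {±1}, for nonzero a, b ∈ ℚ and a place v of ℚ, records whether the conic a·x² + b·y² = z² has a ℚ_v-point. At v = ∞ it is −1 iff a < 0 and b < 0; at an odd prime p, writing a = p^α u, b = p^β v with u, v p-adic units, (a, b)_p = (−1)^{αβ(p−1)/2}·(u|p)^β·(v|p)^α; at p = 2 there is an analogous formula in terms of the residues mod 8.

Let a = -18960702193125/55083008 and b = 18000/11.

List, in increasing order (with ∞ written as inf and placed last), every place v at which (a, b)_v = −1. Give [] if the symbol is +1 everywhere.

(a, b) ≡ (-4522, 55) mod (ℚ^×)²; places V = {2, 3, 5, 7, 11, 17, 19, 37, 41, ∞}.
(a,b)_19: α=1, u≡5; β=0, v≡11 (mod 19); (5|19)=+1, (11|19)=+1; sign (−1)^0·+1^0·+1^1 = +1.
(a,b)_7: α=1, u≡6; β=0, v≡6 (mod 7); (6|7)=-1, (6|7)=-1; sign (−1)^0·-1^0·-1^1 = -1.
(a,b)_3: α=4, u≡2; β=2, v≡1 (mod 3); (2|3)=-1, (1|3)=+1; sign (−1)^0·-1^2·+1^4 = +1.
(a,b)_5: α=4, u≡2; β=3, v≡4 (mod 5); (2|5)=-1, (4|5)=+1; sign (−1)^0·-1^3·+1^4 = -1.
(a,b)_2: α=-15, β=4; u≡3, v≡7 (mod 8); ε(u)ε(v)=1·1, αω(v)=-15·0, βω(u)=4·1; sum ≡ 1  ⇒  -1.
(a,b)_41: α=-2, u≡19; β=0, v≡15 (mod 41); (19|41)=-1, (15|41)=-1; sign (−1)^0·-1^0·-1^-2 = +1.
(a,b)_11: α=2, u≡10; β=-1, v≡4 (mod 11); (10|11)=-1, (4|11)=+1; sign (−1)^0·-1^-1·+1^2 = -1.
(a,b)_∞: sgn(-4522)=−, sgn(55)=+, so +1.
(a,b)_17: α=1, u≡3; β=0, v≡9 (mod 17); (3|17)=-1, (9|17)=+1; sign (−1)^0·-1^0·+1^1 = +1.
(a,b)_37: α=2, u≡32; β=0, v≡5 (mod 37); (32|37)=-1, (5|37)=-1; sign (−1)^0·-1^0·-1^2 = +1.
Ram(-4522, 55) = {2, 5, 7, 11}; no ℚ_2-point on the conic.

[2, 5, 7, 11]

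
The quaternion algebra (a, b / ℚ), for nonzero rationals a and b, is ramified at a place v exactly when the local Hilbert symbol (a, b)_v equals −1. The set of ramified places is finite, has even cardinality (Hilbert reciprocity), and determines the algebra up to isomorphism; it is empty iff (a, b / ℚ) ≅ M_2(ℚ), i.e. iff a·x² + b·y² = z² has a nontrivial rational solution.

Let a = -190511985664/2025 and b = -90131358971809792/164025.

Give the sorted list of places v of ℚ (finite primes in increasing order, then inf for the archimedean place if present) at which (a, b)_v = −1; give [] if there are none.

[2, inf]

Mod squares: a ≡ -1309, b ≡ -13. Check v ∈ {∞, 2, 3, 5, 7, 11, 13, 17, 29}.
v=3: a=3^-4·(≡2), b=3^-8·(≡2) mod 3; (2|3)=-1, (2|3)=-1; (−1)^{-4·-8·1}·(-1)^-8·(-1)^-4 = +1.
v=13: a=13^2·(≡10), b=13^3·(≡10) mod 13; (10|13)=+1, (10|13)=+1; (−1)^{2·3·6}·(+1)^3·(+1)^2 = +1.
v=∞: -1309 < 0 and -13 < 0  ⇒  (a,b)_∞ = -1.
v=7: a=7^1·(≡2), b=7^2·(≡2) mod 7; (2|7)=+1, (2|7)=+1; (−1)^{1·2·3}·(+1)^2·(+1)^1 = +1.
v=11: a=11^1·(≡7), b=11^0·(≡3) mod 11; (7|11)=-1, (3|11)=+1; (−1)^{1·0·5}·(-1)^0·(+1)^1 = +1.
v=5: a=5^-2·(≡1), b=5^-2·(≡3) mod 5; (1|5)=+1, (3|5)=-1; (−1)^{-2·-2·2}·(+1)^-2·(-1)^-2 = +1.
v=29: a=29^2·(≡22), b=29^4·(≡6) mod 29; (22|29)=+1, (6|29)=+1; (−1)^{2·4·14}·(+1)^4·(+1)^2 = +1.
v=2: v_2(a)=10, v_2(b)=12; units ≡ 3, 3 (mod 8); ε·ε+αω+βω = 1·1+10·1+12·1 ≡ 1  ⇒  (a,b)_2 = -1.
v=17: a=17^1·(≡8), b=17^2·(≡13) mod 17; (8|17)=+1, (13|17)=+1; (−1)^{1·2·8}·(+1)^2·(+1)^1 = +1.
|Ram(-1309, -13)| = 2, even; anisotropic at {2, ∞}.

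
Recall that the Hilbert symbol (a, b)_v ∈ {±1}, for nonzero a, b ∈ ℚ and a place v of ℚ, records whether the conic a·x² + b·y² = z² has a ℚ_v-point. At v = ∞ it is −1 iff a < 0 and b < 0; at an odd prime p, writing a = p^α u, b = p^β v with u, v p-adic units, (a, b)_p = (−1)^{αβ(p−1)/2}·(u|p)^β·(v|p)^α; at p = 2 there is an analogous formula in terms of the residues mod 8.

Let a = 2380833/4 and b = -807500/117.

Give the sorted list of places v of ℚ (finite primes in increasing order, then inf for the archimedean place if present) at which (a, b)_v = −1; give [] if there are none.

(a, b) ≡ (29393, -4199) mod (ℚ^×)²; places V = {2, 3, 5, 7, 13, 17, 19, ∞}.
(a,b)_17: α=1, u≡5; β=1, v≡1 (mod 17); (5|17)=-1, (1|17)=+1; sign (−1)^0·-1^1·+1^1 = -1.
(a,b)_19: α=1, u≡10; β=1, v≡1 (mod 19); (10|19)=-1, (1|19)=+1; sign (−1)^1·-1^1·+1^1 = +1.
(a,b)_13: α=1, u≡9; β=-1, v≡11 (mod 13); (9|13)=+1, (11|13)=-1; sign (−1)^0·+1^-1·-1^1 = -1.
(a,b)_∞: sgn(29393)=+, sgn(-4199)=−, so +1.
(a,b)_5: α=0, u≡2; β=4, v≡4 (mod 5); (2|5)=-1, (4|5)=+1; sign (−1)^0·-1^4·+1^0 = +1.
(a,b)_7: α=1, u≡6; β=0, v≡4 (mod 7); (6|7)=-1, (4|7)=+1; sign (−1)^0·-1^0·+1^1 = +1.
(a,b)_2: α=-2, β=2; u≡1, v≡1 (mod 8); ε(u)ε(v)=0·0, αω(v)=-2·0, βω(u)=2·0; sum ≡ 0  ⇒  +1.
(a,b)_3: α=4, u≡2; β=-2, v≡1 (mod 3); (2|3)=-1, (1|3)=+1; sign (−1)^0·-1^-2·+1^4 = +1.
(29393, -4199 / ℚ) ramifies at {13, 17}: a division algebra.

[13, 17]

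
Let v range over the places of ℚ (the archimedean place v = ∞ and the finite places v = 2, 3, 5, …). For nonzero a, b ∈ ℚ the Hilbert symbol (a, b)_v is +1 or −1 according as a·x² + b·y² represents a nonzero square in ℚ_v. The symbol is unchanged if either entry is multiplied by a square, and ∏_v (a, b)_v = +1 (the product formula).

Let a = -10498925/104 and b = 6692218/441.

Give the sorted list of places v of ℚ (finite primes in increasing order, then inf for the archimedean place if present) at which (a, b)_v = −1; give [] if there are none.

(a, b) ≡ (-11362, 18538) mod (ℚ^×)²; places V = {2, 3, 5, 7, 13, 19, 23, 31, ∞}.
(a,b)_13: α=-1, u≡12; β=1, v≡1 (mod 13); (12|13)=+1, (1|13)=+1; sign (−1)^0·+1^1·+1^-1 = +1.
(a,b)_3: α=0, u≡2; β=-2, v≡1 (mod 3); (2|3)=-1, (1|3)=+1; sign (−1)^0·-1^-2·+1^0 = +1.
(a,b)_31: α=2, u≡27; β=1, v≡8 (mod 31); (27|31)=-1, (8|31)=+1; sign (−1)^0·-1^1·+1^2 = -1.
(a,b)_23: α=1, u≡12; β=1, v≡4 (mod 23); (12|23)=+1, (4|23)=+1; sign (−1)^1·+1^1·+1^1 = -1.
(a,b)_7: α=0, u≡3; β=-2, v≡4 (mod 7); (3|7)=-1, (4|7)=+1; sign (−1)^0·-1^-2·+1^0 = +1.
(a,b)_∞: sgn(-11362)=−, sgn(18538)=+, so +1.
(a,b)_5: α=2, u≡2; β=0, v≡3 (mod 5); (2|5)=-1, (3|5)=-1; sign (−1)^0·-1^0·-1^2 = +1.
(a,b)_2: α=-3, β=1; u≡7, v≡5 (mod 8); ε(u)ε(v)=1·0, αω(v)=-3·1, βω(u)=1·0; sum ≡ 1  ⇒  -1.
(a,b)_19: α=1, u≡15; β=2, v≡8 (mod 19); (15|19)=-1, (8|19)=-1; sign (−1)^0·-1^2·-1^1 = -1.
(-11362, 18538 / ℚ) ramifies at {2, 19, 23, 31}: a division algebra.

[2, 19, 23, 31]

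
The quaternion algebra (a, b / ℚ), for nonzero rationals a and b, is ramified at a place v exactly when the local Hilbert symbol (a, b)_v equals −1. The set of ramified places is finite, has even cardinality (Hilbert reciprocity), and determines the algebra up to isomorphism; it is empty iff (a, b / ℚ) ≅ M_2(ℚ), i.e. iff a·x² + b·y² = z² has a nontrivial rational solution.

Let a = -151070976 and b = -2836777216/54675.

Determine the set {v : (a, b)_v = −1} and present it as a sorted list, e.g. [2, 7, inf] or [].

Mod squares: a ≡ -65569, b ≡ -196707. Check v ∈ {∞, 2, 3, 5, 7, 13, 17, 19, 29}.
v=3: a=3^2·(≡2), b=3^-7·(≡2) mod 3; (2|3)=-1, (2|3)=-1; (−1)^{2·-7·1}·(-1)^-7·(-1)^2 = -1.
v=13: a=13^0·(≡9), b=13^2·(≡4) mod 13; (9|13)=+1, (4|13)=+1; (−1)^{0·2·6}·(+1)^2·(+1)^0 = +1.
v=7: a=7^1·(≡6), b=7^1·(≡2) mod 7; (6|7)=-1, (2|7)=+1; (−1)^{1·1·3}·(-1)^1·(+1)^1 = +1.
v=19: a=19^1·(≡16), b=19^1·(≡18) mod 19; (16|19)=+1, (18|19)=-1; (−1)^{1·1·9}·(+1)^1·(-1)^1 = +1.
v=29: a=29^1·(≡13), b=29^1·(≡17) mod 29; (13|29)=+1, (17|29)=-1; (−1)^{1·1·14}·(+1)^1·(-1)^1 = -1.
v=∞: -65569 < 0 and -196707 < 0  ⇒  (a,b)_∞ = -1.
v=17: a=17^1·(≡1), b=17^1·(≡5) mod 17; (1|17)=+1, (5|17)=-1; (−1)^{1·1·8}·(+1)^1·(-1)^1 = -1.
v=2: v_2(a)=8, v_2(b)=8; units ≡ 7, 5 (mod 8); ε·ε+αω+βω = 1·0+8·1+8·0 ≡ 0  ⇒  (a,b)_2 = +1.
v=5: a=5^0·(≡4), b=5^-2·(≡2) mod 5; (4|5)=+1, (2|5)=-1; (−1)^{0·-2·2}·(+1)^-2·(-1)^0 = +1.
|Ram(-65569, -196707)| = 4, even; anisotropic at {3, 17, 29, ∞}.

[3, 17, 29, inf]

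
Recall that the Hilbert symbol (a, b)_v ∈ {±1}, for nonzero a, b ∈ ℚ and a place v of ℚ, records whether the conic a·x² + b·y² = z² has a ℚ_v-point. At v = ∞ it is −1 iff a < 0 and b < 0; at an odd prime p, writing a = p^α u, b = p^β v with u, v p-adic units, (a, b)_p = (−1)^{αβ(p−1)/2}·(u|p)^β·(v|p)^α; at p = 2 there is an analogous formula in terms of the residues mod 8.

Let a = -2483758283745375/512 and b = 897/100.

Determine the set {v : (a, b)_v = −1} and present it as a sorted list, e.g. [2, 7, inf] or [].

[3, 5]

Mod squares: a ≡ -51870, b ≡ 897. Check v ∈ {∞, 2, 3, 5, 7, 13, 19, 23}.
v=3: a=3^5·(≡2), b=3^1·(≡2) mod 3; (2|3)=-1, (2|3)=-1; (−1)^{5·1·1}·(-1)^1·(-1)^5 = -1.
v=∞: -51870 < 0 and 897 > 0  ⇒  (a,b)_∞ = +1.
v=7: a=7^1·(≡6), b=7^0·(≡4) mod 7; (6|7)=-1, (4|7)=+1; (−1)^{1·0·3}·(-1)^0·(+1)^1 = +1.
v=2: v_2(a)=-9, v_2(b)=-2; units ≡ 1, 1 (mod 8); ε·ε+αω+βω = 0·0+-9·0+-2·0 ≡ 0  ⇒  (a,b)_2 = +1.
v=23: a=23^4·(≡12), b=23^1·(≡2) mod 23; (12|23)=+1, (2|23)=+1; (−1)^{4·1·11}·(+1)^1·(+1)^4 = +1.
v=13: a=13^3·(≡3), b=13^1·(≡12) mod 13; (3|13)=+1, (12|13)=+1; (−1)^{3·1·6}·(+1)^1·(+1)^3 = +1.
v=5: a=5^3·(≡1), b=5^-2·(≡3) mod 5; (1|5)=+1, (3|5)=-1; (−1)^{3·-2·2}·(+1)^-2·(-1)^3 = -1.
v=19: a=19^1·(≡5), b=19^0·(≡16) mod 19; (5|19)=+1, (16|19)=+1; (−1)^{1·0·9}·(+1)^0·(+1)^1 = +1.
Ram(-51870, 897) = {3, 5}; no ℚ_3-point on the conic.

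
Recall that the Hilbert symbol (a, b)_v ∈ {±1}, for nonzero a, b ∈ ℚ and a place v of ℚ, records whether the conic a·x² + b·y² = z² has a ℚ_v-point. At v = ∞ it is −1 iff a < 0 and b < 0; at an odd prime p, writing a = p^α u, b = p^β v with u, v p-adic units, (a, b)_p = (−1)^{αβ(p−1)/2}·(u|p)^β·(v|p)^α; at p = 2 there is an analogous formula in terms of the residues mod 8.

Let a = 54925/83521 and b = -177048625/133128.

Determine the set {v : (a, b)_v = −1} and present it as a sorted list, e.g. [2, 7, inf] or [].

Mod squares: a ≡ 13, b ≡ -290. Check v ∈ {∞, 2, 3, 5, 13, 17, 29, 43}.
v=43: a=43^0·(≡21), b=43^-2·(≡15) mod 43; (21|43)=+1, (15|43)=+1; (−1)^{0·-2·21}·(+1)^-2·(+1)^0 = +1.
v=13: a=13^3·(≡10), b=13^2·(≡4) mod 13; (10|13)=+1, (4|13)=+1; (−1)^{3·2·6}·(+1)^2·(+1)^3 = +1.
v=5: a=5^2·(≡2), b=5^3·(≡2) mod 5; (2|5)=-1, (2|5)=-1; (−1)^{2·3·2}·(-1)^3·(-1)^2 = -1.
v=∞: 13 > 0 and -290 < 0  ⇒  (a,b)_∞ = +1.
v=17: a=17^-4·(≡15), b=17^2·(≡4) mod 17; (15|17)=+1, (4|17)=+1; (−1)^{-4·2·8}·(+1)^2·(+1)^-4 = +1.
v=29: a=29^0·(≡28), b=29^1·(≡12) mod 29; (28|29)=+1, (12|29)=-1; (−1)^{0·1·14}·(+1)^1·(-1)^0 = +1.
v=2: v_2(a)=0, v_2(b)=-3; units ≡ 5, 7 (mod 8); ε·ε+αω+βω = 0·1+0·0+-3·1 ≡ 1  ⇒  (a,b)_2 = -1.
v=3: a=3^0·(≡1), b=3^-2·(≡1) mod 3; (1|3)=+1, (1|3)=+1; (−1)^{0·-2·1}·(+1)^-2·(+1)^0 = +1.
(13, -290 / ℚ) ramifies at {2, 5}: a division algebra.

[2, 5]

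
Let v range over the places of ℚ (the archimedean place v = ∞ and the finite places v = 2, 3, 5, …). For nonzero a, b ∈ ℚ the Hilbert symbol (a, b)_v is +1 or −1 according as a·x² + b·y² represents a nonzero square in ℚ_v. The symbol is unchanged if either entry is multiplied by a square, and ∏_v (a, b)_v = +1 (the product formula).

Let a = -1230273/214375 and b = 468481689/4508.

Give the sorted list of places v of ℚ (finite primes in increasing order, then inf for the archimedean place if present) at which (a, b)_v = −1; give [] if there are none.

[19, 43]

(a, b) ≡ (-3311, 7084207) mod (ℚ^×)²; places V = {2, 3, 5, 7, 11, 13, 17, 19, 23, 29, 43, ∞}.
(a,b)_29: α=0, u≡24; β=1, v≡7 (mod 29); (24|29)=+1, (7|29)=+1; sign (−1)^0·+1^1·+1^0 = +1.
(a,b)_5: α=-4, u≡4; β=0, v≡3 (mod 5); (4|5)=+1, (3|5)=-1; sign (−1)^0·+1^0·-1^-4 = +1.
(a,b)_3: α=2, u≡1; β=2, v≡1 (mod 3); (1|3)=+1, (1|3)=+1; sign (−1)^0·+1^2·+1^2 = +1.
(a,b)_43: α=1, u≡25; β=1, v≡35 (mod 43); (25|43)=+1, (35|43)=+1; sign (−1)^1·+1^1·+1^1 = -1.
(a,b)_13: α=0, u≡12; β=3, v≡5 (mod 13); (12|13)=+1, (5|13)=-1; sign (−1)^0·+1^3·-1^0 = +1.
(a,b)_7: α=-3, u≡6; β=-2, v≡4 (mod 7); (6|7)=-1, (4|7)=+1; sign (−1)^0·-1^-2·+1^-3 = +1.
(a,b)_∞: sgn(-3311)=−, sgn(7084207)=+, so +1.
(a,b)_19: α=0, u≡2; β=1, v≡16 (mod 19); (2|19)=-1, (16|19)=+1; sign (−1)^0·-1^1·+1^0 = -1.
(a,b)_2: α=0, β=-2; u≡1, v≡7 (mod 8); ε(u)ε(v)=0·1, αω(v)=0·0, βω(u)=-2·0; sum ≡ 0  ⇒  +1.
(a,b)_23: α=0, u≡9; β=-1, v≡4 (mod 23); (9|23)=+1, (4|23)=+1; sign (−1)^0·+1^-1·+1^0 = +1.
(a,b)_11: α=1, u≡7; β=0, v≡3 (mod 11); (7|11)=-1, (3|11)=+1; sign (−1)^0·-1^0·+1^1 = +1.
(a,b)_17: α=2, u≡2; β=0, v≡8 (mod 17); (2|17)=+1, (8|17)=+1; sign (−1)^0·+1^0·+1^2 = +1.
|Ram(-3311, 7084207)| = 2, even; anisotropic at {19, 43}.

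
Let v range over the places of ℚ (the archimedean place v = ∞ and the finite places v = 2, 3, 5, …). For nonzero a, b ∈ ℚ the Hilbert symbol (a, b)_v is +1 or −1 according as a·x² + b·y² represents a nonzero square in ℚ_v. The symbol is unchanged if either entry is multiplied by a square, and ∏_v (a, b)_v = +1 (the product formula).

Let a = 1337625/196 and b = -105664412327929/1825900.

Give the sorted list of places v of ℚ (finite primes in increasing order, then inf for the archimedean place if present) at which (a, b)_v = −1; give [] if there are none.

Mod squares: a ≡ 5945, b ≡ -544939. Check v ∈ {∞, 2, 3, 5, 7, 13, 19, 23, 29, 31, 41, 43}.
v=3: a=3^2·(≡2), b=3^0·(≡2) mod 3; (2|3)=-1, (2|3)=-1; (−1)^{2·0·1}·(-1)^0·(-1)^2 = +1.
v=31: a=31^0·(≡13), b=31^-2·(≡20) mod 31; (13|31)=-1, (20|31)=+1; (−1)^{0·-2·15}·(-1)^-2·(+1)^0 = +1.
v=29: a=29^1·(≡2), b=29^3·(≡6) mod 29; (2|29)=-1, (6|29)=+1; (−1)^{1·3·14}·(-1)^3·(+1)^1 = -1.
v=13: a=13^0·(≡3), b=13^2·(≡6) mod 13; (3|13)=+1, (6|13)=-1; (−1)^{0·2·6}·(+1)^2·(-1)^0 = +1.
v=5: a=5^3·(≡1), b=5^-2·(≡1) mod 5; (1|5)=+1, (1|5)=+1; (−1)^{3·-2·2}·(+1)^-2·(+1)^3 = +1.
v=41: a=41^1·(≡24), b=41^0·(≡20) mod 41; (24|41)=-1, (20|41)=+1; (−1)^{1·0·20}·(-1)^0·(+1)^1 = +1.
v=19: a=19^0·(≡1), b=19^-1·(≡16) mod 19; (1|19)=+1, (16|19)=+1; (−1)^{0·-1·9}·(+1)^-1·(+1)^0 = +1.
v=7: a=7^-2·(≡4), b=7^2·(≡1) mod 7; (4|7)=+1, (1|7)=+1; (−1)^{-2·2·3}·(+1)^2·(+1)^-2 = +1.
v=43: a=43^0·(≡1), b=43^1·(≡32) mod 43; (1|43)=+1, (32|43)=-1; (−1)^{0·1·21}·(+1)^1·(-1)^0 = +1.
v=2: v_2(a)=-2, v_2(b)=-2; units ≡ 1, 5 (mod 8); ε·ε+αω+βω = 0·0+-2·1+-2·0 ≡ 0  ⇒  (a,b)_2 = +1.
v=23: a=23^0·(≡5), b=23^3·(≡19) mod 23; (5|23)=-1, (19|23)=-1; (−1)^{0·3·11}·(-1)^3·(-1)^0 = -1.
v=∞: 5945 > 0 and -544939 < 0  ⇒  (a,b)_∞ = +1.
(5945, -544939 / ℚ) ramifies at {23, 29}: a division algebra.

[23, 29]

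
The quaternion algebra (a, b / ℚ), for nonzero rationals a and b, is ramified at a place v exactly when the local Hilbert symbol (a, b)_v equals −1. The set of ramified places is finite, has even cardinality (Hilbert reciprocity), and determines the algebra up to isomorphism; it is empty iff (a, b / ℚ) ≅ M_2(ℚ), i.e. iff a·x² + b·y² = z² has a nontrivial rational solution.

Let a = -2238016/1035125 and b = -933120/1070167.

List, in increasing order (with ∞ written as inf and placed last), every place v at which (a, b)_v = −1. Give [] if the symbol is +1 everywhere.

[5, inf]

Mod squares: a ≡ -5, b ≡ -35. Check v ∈ {∞, 2, 3, 5, 7, 11, 13, 17, 23}.
v=7: a=7^-2·(≡4), b=7^-1·(≡1) mod 7; (4|7)=+1, (1|7)=+1; (−1)^{-2·-1·3}·(+1)^-1·(+1)^-2 = +1.
v=3: a=3^0·(≡1), b=3^6·(≡1) mod 3; (1|3)=+1, (1|3)=+1; (−1)^{0·6·1}·(+1)^6·(+1)^0 = +1.
v=5: a=5^-3·(≡4), b=5^1·(≡3) mod 5; (4|5)=+1, (3|5)=-1; (−1)^{-3·1·2}·(+1)^1·(-1)^-3 = -1.
v=11: a=11^2·(≡2), b=11^0·(≡1) mod 11; (2|11)=-1, (1|11)=+1; (−1)^{2·0·5}·(-1)^0·(+1)^2 = +1.
v=13: a=13^-2·(≡6), b=13^0·(≡1) mod 13; (6|13)=-1, (1|13)=+1; (−1)^{-2·0·6}·(-1)^0·(+1)^-2 = +1.
v=∞: -5 < 0 and -35 < 0  ⇒  (a,b)_∞ = -1.
v=2: v_2(a)=6, v_2(b)=8; units ≡ 3, 5 (mod 8); ε·ε+αω+βω = 1·0+6·1+8·1 ≡ 0  ⇒  (a,b)_2 = +1.
v=17: a=17^2·(≡12), b=17^-2·(≡8) mod 17; (12|17)=-1, (8|17)=+1; (−1)^{2·-2·8}·(-1)^-2·(+1)^2 = +1.
v=23: a=23^0·(≡16), b=23^-2·(≡10) mod 23; (16|23)=+1, (10|23)=-1; (−1)^{0·-2·11}·(+1)^-2·(-1)^0 = +1.
(-5, -35 / ℚ) ramifies at {5, ∞}: a division algebra.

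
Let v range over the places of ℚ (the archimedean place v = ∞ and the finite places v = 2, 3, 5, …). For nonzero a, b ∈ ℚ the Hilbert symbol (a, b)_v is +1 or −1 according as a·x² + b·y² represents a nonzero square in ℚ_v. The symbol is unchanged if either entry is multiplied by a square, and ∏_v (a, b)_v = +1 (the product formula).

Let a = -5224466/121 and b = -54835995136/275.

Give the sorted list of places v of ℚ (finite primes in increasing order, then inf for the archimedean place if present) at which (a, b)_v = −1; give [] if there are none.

[2, 11, 41, inf]

(a, b) ≡ (-30914, -8294) mod (ℚ^×)²; places V = {2, 5, 11, 13, 29, 41, ∞}.
(a,b)_5: α=0, u≡4; β=-2, v≡4 (mod 5); (4|5)=+1, (4|5)=+1; sign (−1)^0·+1^-2·+1^0 = +1.
(a,b)_29: α=1, u≡22; β=1, v≡5 (mod 29); (22|29)=+1, (5|29)=+1; sign (−1)^0·+1^1·+1^1 = +1.
(a,b)_2: α=1, β=9; u≡7, v≡5 (mod 8); ε(u)ε(v)=1·0, αω(v)=1·1, βω(u)=9·0; sum ≡ 1  ⇒  -1.
(a,b)_13: α=3, u≡10; β=3, v≡9 (mod 13); (10|13)=+1, (9|13)=+1; sign (−1)^0·+1^3·+1^3 = +1.
(a,b)_11: α=-2, u≡6; β=-1, v≡4 (mod 11); (6|11)=-1, (4|11)=+1; sign (−1)^0·-1^-1·+1^-2 = -1.
(a,b)_∞: sgn(-30914)=−, sgn(-8294)=−, so -1.
(a,b)_41: α=1, u≡40; β=2, v≡12 (mod 41); (40|41)=+1, (12|41)=-1; sign (−1)^0·+1^2·-1^1 = -1.
(-30914, -8294 / ℚ) ramifies at {2, 11, 41, ∞}: a division algebra.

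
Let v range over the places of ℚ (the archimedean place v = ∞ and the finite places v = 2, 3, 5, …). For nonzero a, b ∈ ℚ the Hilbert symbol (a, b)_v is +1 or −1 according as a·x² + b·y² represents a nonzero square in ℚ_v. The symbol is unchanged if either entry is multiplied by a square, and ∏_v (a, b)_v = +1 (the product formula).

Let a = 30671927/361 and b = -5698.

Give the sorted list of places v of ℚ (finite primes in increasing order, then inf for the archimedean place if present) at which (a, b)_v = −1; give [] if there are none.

[2, 7, 17, 31]

Mod squares: a ≡ 253487, b ≡ -5698. Check v ∈ {∞, 2, 7, 11, 13, 17, 19, 31, 37}.
v=11: a=11^2·(≡4), b=11^1·(≡10) mod 11; (4|11)=+1, (10|11)=-1; (−1)^{2·1·5}·(+1)^1·(-1)^2 = +1.
v=7: a=7^0·(≡5), b=7^1·(≡5) mod 7; (5|7)=-1, (5|7)=-1; (−1)^{0·1·3}·(-1)^1·(-1)^0 = -1.
v=37: a=37^1·(≡18), b=37^1·(≡31) mod 37; (18|37)=-1, (31|37)=-1; (−1)^{1·1·18}·(-1)^1·(-1)^1 = +1.
v=2: v_2(a)=0, v_2(b)=1; units ≡ 7, 7 (mod 8); ε·ε+αω+βω = 1·1+0·0+1·0 ≡ 1  ⇒  (a,b)_2 = -1.
v=∞: 253487 > 0 and -5698 < 0  ⇒  (a,b)_∞ = +1.
v=31: a=31^1·(≡15), b=31^0·(≡6) mod 31; (15|31)=-1, (6|31)=-1; (−1)^{1·0·15}·(-1)^0·(-1)^1 = -1.
v=17: a=17^1·(≡1), b=17^0·(≡14) mod 17; (1|17)=+1, (14|17)=-1; (−1)^{1·0·8}·(+1)^0·(-1)^1 = -1.
v=19: a=19^-2·(≡18), b=19^0·(≡2) mod 19; (18|19)=-1, (2|19)=-1; (−1)^{-2·0·9}·(-1)^0·(-1)^-2 = +1.
v=13: a=13^1·(≡10), b=13^0·(≡9) mod 13; (10|13)=+1, (9|13)=+1; (−1)^{1·0·6}·(+1)^0·(+1)^1 = +1.
|Ram(253487, -5698)| = 4, even; anisotropic at {2, 7, 17, 31}.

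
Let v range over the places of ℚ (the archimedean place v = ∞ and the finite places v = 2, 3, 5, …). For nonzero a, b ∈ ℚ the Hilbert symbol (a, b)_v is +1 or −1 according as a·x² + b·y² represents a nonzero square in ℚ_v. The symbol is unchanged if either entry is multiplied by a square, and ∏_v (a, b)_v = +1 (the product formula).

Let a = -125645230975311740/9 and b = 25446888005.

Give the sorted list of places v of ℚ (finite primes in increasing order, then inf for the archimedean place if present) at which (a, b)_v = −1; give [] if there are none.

Mod squares: a ≡ -20615, b ≡ 519324245. Check v ∈ {∞, 2, 3, 5, 7, 11, 17, 19, 23, 31, 41}.
v=3: a=3^-2·(≡1), b=3^0·(≡2) mod 3; (1|3)=+1, (2|3)=-1; (−1)^{-2·0·1}·(+1)^0·(-1)^-2 = +1.
v=∞: -20615 < 0 and 519324245 > 0  ⇒  (a,b)_∞ = +1.
v=31: a=31^1·(≡13), b=31^1·(≡3) mod 31; (13|31)=-1, (3|31)=-1; (−1)^{1·1·15}·(-1)^1·(-1)^1 = -1.
v=11: a=11^2·(≡6), b=11^1·(≡6) mod 11; (6|11)=-1, (6|11)=-1; (−1)^{2·1·5}·(-1)^1·(-1)^2 = -1.
v=2: v_2(a)=2, v_2(b)=0; units ≡ 1, 5 (mod 8); ε·ε+αω+βω = 0·0+2·1+0·0 ≡ 0  ⇒  (a,b)_2 = +1.
v=41: a=41^2·(≡36), b=41^1·(≡19) mod 41; (36|41)=+1, (19|41)=-1; (−1)^{2·1·20}·(+1)^1·(-1)^2 = +1.
v=23: a=23^2·(≡16), b=23^1·(≡1) mod 23; (16|23)=+1, (1|23)=+1; (−1)^{2·1·11}·(+1)^1·(+1)^2 = +1.
v=19: a=19^1·(≡1), b=19^1·(≡9) mod 19; (1|19)=+1, (9|19)=+1; (−1)^{1·1·9}·(+1)^1·(+1)^1 = -1.
v=7: a=7^3·(≡1), b=7^2·(≡6) mod 7; (1|7)=+1, (6|7)=-1; (−1)^{3·2·3}·(+1)^2·(-1)^3 = -1.
v=17: a=17^2·(≡3), b=17^1·(≡10) mod 17; (3|17)=-1, (10|17)=-1; (−1)^{2·1·8}·(-1)^1·(-1)^2 = -1.
v=5: a=5^1·(≡3), b=5^1·(≡1) mod 5; (3|5)=-1, (1|5)=+1; (−1)^{1·1·2}·(-1)^1·(+1)^1 = -1.
Ram(-20615, 519324245) = {5, 7, 11, 17, 19, 31}; no ℚ_5-point on the conic.

[5, 7, 11, 17, 19, 31]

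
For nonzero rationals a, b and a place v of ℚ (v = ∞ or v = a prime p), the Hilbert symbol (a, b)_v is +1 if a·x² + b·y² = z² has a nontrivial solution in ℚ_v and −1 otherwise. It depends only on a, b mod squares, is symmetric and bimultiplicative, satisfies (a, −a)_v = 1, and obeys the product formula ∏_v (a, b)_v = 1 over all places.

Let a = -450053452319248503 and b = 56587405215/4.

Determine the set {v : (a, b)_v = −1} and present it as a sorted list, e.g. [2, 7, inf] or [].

[3, 5, 17, 19, 29, 41]

Mod squares: a ≡ -1867263, b ≡ 156751815. Check v ∈ {∞, 2, 3, 5, 11, 17, 19, 29, 41, 47}.
v=11: a=11^2·(≡1), b=11^1·(≡8) mod 11; (1|11)=+1, (8|11)=-1; (−1)^{2·1·5}·(+1)^1·(-1)^2 = +1.
v=41: a=41^1·(≡23), b=41^1·(≡29) mod 41; (23|41)=+1, (29|41)=-1; (−1)^{1·1·20}·(+1)^1·(-1)^1 = -1.
v=3: a=3^9·(≡1), b=3^1·(≡1) mod 3; (1|3)=+1, (1|3)=+1; (−1)^{9·1·1}·(+1)^1·(+1)^9 = -1.
v=∞: -1867263 < 0 and 156751815 > 0  ⇒  (a,b)_∞ = +1.
v=5: a=5^0·(≡2), b=5^1·(≡2) mod 5; (2|5)=-1, (2|5)=-1; (−1)^{0·1·2}·(-1)^1·(-1)^0 = -1.
v=47: a=47^1·(≡30), b=47^1·(≡12) mod 47; (30|47)=-1, (12|47)=+1; (−1)^{1·1·23}·(-1)^1·(+1)^1 = +1.
v=2: v_2(a)=0, v_2(b)=-2; units ≡ 1, 7 (mod 8); ε·ε+αω+βω = 0·1+0·0+-2·0 ≡ 0  ⇒  (a,b)_2 = +1.
v=17: a=17^1·(≡9), b=17^1·(≡14) mod 17; (9|17)=+1, (14|17)=-1; (−1)^{1·1·8}·(+1)^1·(-1)^1 = -1.
v=19: a=19^3·(≡10), b=19^2·(≡12) mod 19; (10|19)=-1, (12|19)=-1; (−1)^{3·2·9}·(-1)^2·(-1)^3 = -1.
v=29: a=29^2·(≡12), b=29^1·(≡10) mod 29; (12|29)=-1, (10|29)=-1; (−1)^{2·1·14}·(-1)^1·(-1)^2 = -1.
(-1867263, 156751815 / ℚ) ramifies at {3, 5, 17, 19, 29, 41}: a division algebra.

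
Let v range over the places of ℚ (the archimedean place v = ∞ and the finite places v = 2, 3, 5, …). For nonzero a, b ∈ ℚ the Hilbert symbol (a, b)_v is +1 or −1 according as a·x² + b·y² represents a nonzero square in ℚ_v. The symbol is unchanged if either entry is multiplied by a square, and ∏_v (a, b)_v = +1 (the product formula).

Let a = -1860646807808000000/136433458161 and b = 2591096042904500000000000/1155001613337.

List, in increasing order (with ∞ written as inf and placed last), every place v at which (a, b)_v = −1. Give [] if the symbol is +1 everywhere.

[]

Mod squares: a ≡ -17, b ≡ 799986. Check v ∈ {∞, 2, 3, 5, 7, 11, 13, 17, 23, 29, 31, 41}.
v=2: v_2(a)=14, v_2(b)=11; units ≡ 7, 1 (mod 8); ε·ε+αω+βω = 1·0+14·0+11·0 ≡ 0  ⇒  (a,b)_2 = +1.
v=23: a=23^2·(≡3), b=23^3·(≡4) mod 23; (3|23)=+1, (4|23)=+1; (−1)^{2·3·11}·(+1)^3·(+1)^2 = +1.
v=17: a=17^1·(≡2), b=17^1·(≡13) mod 17; (2|17)=+1, (13|17)=+1; (−1)^{1·1·8}·(+1)^1·(+1)^1 = +1.
v=31: a=31^2·(≡19), b=31^3·(≡7) mod 31; (19|31)=+1, (7|31)=+1; (−1)^{2·3·15}·(+1)^3·(+1)^2 = +1.
v=7: a=7^-2·(≡2), b=7^0·(≡6) mod 7; (2|7)=+1, (6|7)=-1; (−1)^{-2·0·3}·(+1)^0·(-1)^-2 = +1.
v=3: a=3^-4·(≡1), b=3^-7·(≡1) mod 3; (1|3)=+1, (1|3)=+1; (−1)^{-4·-7·1}·(+1)^-7·(+1)^-4 = +1.
v=29: a=29^2·(≡10), b=29^2·(≡21) mod 29; (10|29)=-1, (21|29)=-1; (−1)^{2·2·14}·(-1)^2·(-1)^2 = +1.
v=5: a=5^6·(≡3), b=5^12·(≡1) mod 5; (3|5)=-1, (1|5)=+1; (−1)^{6·12·2}·(-1)^12·(+1)^6 = +1.
v=11: a=11^-2·(≡5), b=11^-1·(≡5) mod 11; (5|11)=+1, (5|11)=+1; (−1)^{-2·-1·5}·(+1)^-1·(+1)^-2 = +1.
v=41: a=41^-2·(≡27), b=41^-2·(≡15) mod 41; (27|41)=-1, (15|41)=-1; (−1)^{-2·-2·20}·(-1)^-2·(-1)^-2 = +1.
v=13: a=13^-2·(≡9), b=13^-4·(≡6) mod 13; (9|13)=+1, (6|13)=-1; (−1)^{-2·-4·6}·(+1)^-4·(-1)^-2 = +1.
v=∞: -17 < 0 and 799986 > 0  ⇒  (a,b)_∞ = +1.
Every local symbol is +1, so the conic -17·x² + 799986·y² = z² has ℚ_v-points for all v and hence a ℚ-point; (a, b / ℚ) ≅ M_2(ℚ).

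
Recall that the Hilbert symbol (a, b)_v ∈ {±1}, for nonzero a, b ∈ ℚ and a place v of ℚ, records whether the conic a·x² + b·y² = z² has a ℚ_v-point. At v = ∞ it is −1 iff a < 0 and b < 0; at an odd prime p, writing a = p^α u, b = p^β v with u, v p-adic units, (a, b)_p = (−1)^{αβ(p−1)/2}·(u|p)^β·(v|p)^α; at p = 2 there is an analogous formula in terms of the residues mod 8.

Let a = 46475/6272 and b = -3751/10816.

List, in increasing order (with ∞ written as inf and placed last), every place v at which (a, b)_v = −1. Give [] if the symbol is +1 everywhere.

[11, 31]

Mod squares: a ≡ 22, b ≡ -31. Check v ∈ {∞, 2, 5, 7, 11, 13, 31}.
v=13: a=13^2·(≡9), b=13^-2·(≡7) mod 13; (9|13)=+1, (7|13)=-1; (−1)^{2·-2·6}·(+1)^-2·(-1)^2 = +1.
v=7: a=7^-2·(≡1), b=7^0·(≡1) mod 7; (1|7)=+1, (1|7)=+1; (−1)^{-2·0·3}·(+1)^0·(+1)^-2 = +1.
v=∞: 22 > 0 and -31 < 0  ⇒  (a,b)_∞ = +1.
v=5: a=5^2·(≡2), b=5^0·(≡4) mod 5; (2|5)=-1, (4|5)=+1; (−1)^{2·0·2}·(-1)^0·(+1)^2 = +1.
v=31: a=31^0·(≡13), b=31^1·(≡30) mod 31; (13|31)=-1, (30|31)=-1; (−1)^{0·1·15}·(-1)^1·(-1)^0 = -1.
v=11: a=11^1·(≡6), b=11^2·(≡8) mod 11; (6|11)=-1, (8|11)=-1; (−1)^{1·2·5}·(-1)^2·(-1)^1 = -1.
v=2: v_2(a)=-7, v_2(b)=-6; units ≡ 3, 1 (mod 8); ε·ε+αω+βω = 1·0+-7·0+-6·1 ≡ 0  ⇒  (a,b)_2 = +1.
Ram(22, -31) = {11, 31}; no ℚ_11-point on the conic.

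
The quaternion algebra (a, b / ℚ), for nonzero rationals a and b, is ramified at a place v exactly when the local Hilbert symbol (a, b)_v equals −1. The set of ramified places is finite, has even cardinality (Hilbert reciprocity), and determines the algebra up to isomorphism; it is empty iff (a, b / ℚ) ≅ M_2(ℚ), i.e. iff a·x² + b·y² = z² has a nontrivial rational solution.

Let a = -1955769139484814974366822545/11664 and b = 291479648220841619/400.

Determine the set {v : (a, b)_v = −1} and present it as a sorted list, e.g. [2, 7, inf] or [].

[2, 7, 11, 17]

Mod squares: a ≡ -21505, b ≡ 371. Check v ∈ {∞, 2, 3, 5, 7, 11, 17, 19, 23, 29, 53}.
v=29: a=29^2·(≡5), b=29^0·(≡22) mod 29; (5|29)=+1, (22|29)=+1; (−1)^{2·0·14}·(+1)^0·(+1)^2 = +1.
v=53: a=53^2·(≡29), b=53^1·(≡49) mod 53; (29|53)=+1, (49|53)=+1; (−1)^{2·1·26}·(+1)^1·(+1)^2 = +1.
v=7: a=7^8·(≡6), b=7^7·(≡4) mod 7; (6|7)=-1, (4|7)=+1; (−1)^{8·7·3}·(-1)^7·(+1)^8 = -1.
v=23: a=23^3·(≡13), b=23^2·(≡8) mod 23; (13|23)=+1, (8|23)=+1; (−1)^{3·2·11}·(+1)^2·(+1)^3 = +1.
v=17: a=17^3·(≡7), b=17^2·(≡3) mod 17; (7|17)=-1, (3|17)=-1; (−1)^{3·2·8}·(-1)^2·(-1)^3 = -1.
v=19: a=19^2·(≡15), b=19^2·(≡15) mod 19; (15|19)=-1, (15|19)=-1; (−1)^{2·2·9}·(-1)^2·(-1)^2 = +1.
v=11: a=11^3·(≡4), b=11^2·(≡7) mod 11; (4|11)=+1, (7|11)=-1; (−1)^{3·2·5}·(+1)^2·(-1)^3 = -1.
v=3: a=3^-6·(≡2), b=3^0·(≡2) mod 3; (2|3)=-1, (2|3)=-1; (−1)^{-6·0·1}·(-1)^0·(-1)^-6 = +1.
v=∞: -21505 < 0 and 371 > 0  ⇒  (a,b)_∞ = +1.
v=5: a=5^1·(≡4), b=5^-2·(≡4) mod 5; (4|5)=+1, (4|5)=+1; (−1)^{1·-2·2}·(+1)^-2·(+1)^1 = +1.
v=2: v_2(a)=-4, v_2(b)=-4; units ≡ 7, 3 (mod 8); ε·ε+αω+βω = 1·1+-4·1+-4·0 ≡ 1  ⇒  (a,b)_2 = -1.
(-21505, 371 / ℚ) ramifies at {2, 7, 11, 17}: a division algebra.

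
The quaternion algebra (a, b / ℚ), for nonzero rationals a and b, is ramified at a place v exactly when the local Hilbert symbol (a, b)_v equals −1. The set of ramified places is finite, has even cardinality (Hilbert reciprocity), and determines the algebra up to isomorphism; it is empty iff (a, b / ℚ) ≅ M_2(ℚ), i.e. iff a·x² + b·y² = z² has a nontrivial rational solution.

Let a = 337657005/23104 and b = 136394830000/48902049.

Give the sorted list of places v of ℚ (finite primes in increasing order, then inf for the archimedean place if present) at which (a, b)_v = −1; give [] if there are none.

[5, 29]

Mod squares: a ≡ 3045, b ≡ 667. Check v ∈ {∞, 2, 3, 5, 7, 11, 13, 19, 23, 29, 37}.
v=23: a=23^0·(≡16), b=23^1·(≡9) mod 23; (16|23)=+1, (9|23)=+1; (−1)^{0·1·11}·(+1)^1·(+1)^0 = +1.
v=29: a=29^1·(≡14), b=29^1·(≡22) mod 29; (14|29)=-1, (22|29)=+1; (−1)^{1·1·14}·(-1)^1·(+1)^1 = -1.
v=3: a=3^5·(≡1), b=3^-6·(≡1) mod 3; (1|3)=+1, (1|3)=+1; (−1)^{5·-6·1}·(+1)^-6·(+1)^5 = +1.
v=7: a=7^1·(≡4), b=7^-2·(≡4) mod 7; (4|7)=+1, (4|7)=+1; (−1)^{1·-2·3}·(+1)^-2·(+1)^1 = +1.
v=5: a=5^1·(≡4), b=5^4·(≡2) mod 5; (4|5)=+1, (2|5)=-1; (−1)^{1·4·2}·(+1)^4·(-1)^1 = -1.
v=2: v_2(a)=-6, v_2(b)=4; units ≡ 5, 3 (mod 8); ε·ε+αω+βω = 0·1+-6·1+4·1 ≡ 0  ⇒  (a,b)_2 = +1.
v=13: a=13^0·(≡12), b=13^2·(≡9) mod 13; (12|13)=+1, (9|13)=+1; (−1)^{0·2·6}·(+1)^2·(+1)^0 = +1.
v=19: a=19^-2·(≡9), b=19^0·(≡3) mod 19; (9|19)=+1, (3|19)=-1; (−1)^{-2·0·9}·(+1)^0·(-1)^-2 = +1.
v=37: a=37^2·(≡21), b=37^-2·(≡11) mod 37; (21|37)=+1, (11|37)=+1; (−1)^{2·-2·18}·(+1)^-2·(+1)^2 = +1.
v=11: a=11^0·(≡1), b=11^2·(≡8) mod 11; (1|11)=+1, (8|11)=-1; (−1)^{0·2·5}·(+1)^2·(-1)^0 = +1.
v=∞: 3045 > 0 and 667 > 0  ⇒  (a,b)_∞ = +1.
(3045, 667 / ℚ) ramifies at {5, 29}: a division algebra.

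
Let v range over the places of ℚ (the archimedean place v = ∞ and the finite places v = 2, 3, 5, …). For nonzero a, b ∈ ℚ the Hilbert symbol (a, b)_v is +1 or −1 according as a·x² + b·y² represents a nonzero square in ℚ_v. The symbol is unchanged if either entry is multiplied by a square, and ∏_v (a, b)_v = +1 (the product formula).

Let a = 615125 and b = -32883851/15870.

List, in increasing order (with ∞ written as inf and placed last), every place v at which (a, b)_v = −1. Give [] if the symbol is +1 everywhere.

[2, 3, 7, 19]

(a, b) ≡ (24605, -330) mod (ℚ^×)²; places V = {2, 3, 5, 7, 11, 13, 19, 23, 37, ∞}.
(a,b)_11: α=0, u≡5; β=1, v≡5 (mod 11); (5|11)=+1, (5|11)=+1; sign (−1)^0·+1^1·+1^0 = +1.
(a,b)_19: α=1, u≡18; β=2, v≡18 (mod 19); (18|19)=-1, (18|19)=-1; sign (−1)^0·-1^2·-1^1 = -1.
(a,b)_3: α=0, u≡2; β=-1, v≡1 (mod 3); (2|3)=-1, (1|3)=+1; sign (−1)^0·-1^-1·+1^0 = -1.
(a,b)_∞: sgn(24605)=+, sgn(-330)=−, so +1.
(a,b)_7: α=1, u≡4; β=2, v≡5 (mod 7); (4|7)=+1, (5|7)=-1; sign (−1)^0·+1^2·-1^1 = -1.
(a,b)_37: α=1, u≡12; β=0, v≡9 (mod 37); (12|37)=+1, (9|37)=+1; sign (−1)^0·+1^0·+1^1 = +1.
(a,b)_13: α=0, u≡4; β=2, v≡7 (mod 13); (4|13)=+1, (7|13)=-1; sign (−1)^0·+1^2·-1^0 = +1.
(a,b)_5: α=3, u≡1; β=-1, v≡1 (mod 5); (1|5)=+1, (1|5)=+1; sign (−1)^0·+1^-1·+1^3 = +1.
(a,b)_2: α=0, β=-1; u≡5, v≡3 (mod 8); ε(u)ε(v)=0·1, αω(v)=0·1, βω(u)=-1·1; sum ≡ 1  ⇒  -1.
(a,b)_23: α=0, u≡13; β=-2, v≡11 (mod 23); (13|23)=+1, (11|23)=-1; sign (−1)^0·+1^-2·-1^0 = +1.
Ram(24605, -330) = {2, 3, 7, 19}; no ℚ_2-point on the conic.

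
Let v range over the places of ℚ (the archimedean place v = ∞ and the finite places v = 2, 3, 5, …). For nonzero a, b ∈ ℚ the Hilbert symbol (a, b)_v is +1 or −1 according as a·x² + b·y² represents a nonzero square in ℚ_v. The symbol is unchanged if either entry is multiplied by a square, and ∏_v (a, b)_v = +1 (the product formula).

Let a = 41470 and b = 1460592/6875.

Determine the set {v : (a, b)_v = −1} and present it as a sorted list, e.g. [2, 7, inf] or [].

Mod squares: a ≡ 41470, b ≡ 253. Check v ∈ {∞, 2, 3, 5, 7, 11, 13, 23, 29}.
v=2: v_2(a)=1, v_2(b)=4; units ≡ 7, 5 (mod 8); ε·ε+αω+βω = 1·0+1·1+4·0 ≡ 1  ⇒  (a,b)_2 = -1.
v=11: a=11^1·(≡8), b=11^-1·(≡5) mod 11; (8|11)=-1, (5|11)=+1; (−1)^{1·-1·5}·(-1)^-1·(+1)^1 = +1.
v=5: a=5^1·(≡4), b=5^-4·(≡2) mod 5; (4|5)=+1, (2|5)=-1; (−1)^{1·-4·2}·(+1)^-4·(-1)^1 = -1.
v=7: a=7^0·(≡2), b=7^2·(≡2) mod 7; (2|7)=+1, (2|7)=+1; (−1)^{0·2·3}·(+1)^2·(+1)^0 = +1.
v=23: a=23^0·(≡1), b=23^1·(≡11) mod 23; (1|23)=+1, (11|23)=-1; (−1)^{0·1·11}·(+1)^1·(-1)^0 = +1.
v=3: a=3^0·(≡1), b=3^4·(≡1) mod 3; (1|3)=+1, (1|3)=+1; (−1)^{0·4·1}·(+1)^4·(+1)^0 = +1.
v=∞: 41470 > 0 and 253 > 0  ⇒  (a,b)_∞ = +1.
v=29: a=29^1·(≡9), b=29^0·(≡18) mod 29; (9|29)=+1, (18|29)=-1; (−1)^{1·0·14}·(+1)^0·(-1)^1 = -1.
v=13: a=13^1·(≡5), b=13^0·(≡5) mod 13; (5|13)=-1, (5|13)=-1; (−1)^{1·0·6}·(-1)^0·(-1)^1 = -1.
Ram(41470, 253) = {2, 5, 13, 29}; no ℚ_2-point on the conic.

[2, 5, 13, 29]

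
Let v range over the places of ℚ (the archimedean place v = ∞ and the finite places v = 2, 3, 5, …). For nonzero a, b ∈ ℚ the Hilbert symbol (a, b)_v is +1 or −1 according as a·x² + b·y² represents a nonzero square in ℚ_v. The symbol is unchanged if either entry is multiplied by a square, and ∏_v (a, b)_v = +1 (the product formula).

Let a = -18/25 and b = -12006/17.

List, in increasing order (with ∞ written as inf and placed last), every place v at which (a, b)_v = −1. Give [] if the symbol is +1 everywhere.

[2, 23, 29, inf]

Mod squares: a ≡ -2, b ≡ -22678. Check v ∈ {∞, 2, 3, 5, 17, 23, 29}.
v=29: a=29^0·(≡19), b=29^1·(≡20) mod 29; (19|29)=-1, (20|29)=+1; (−1)^{0·1·14}·(-1)^1·(+1)^0 = -1.
v=5: a=5^-2·(≡2), b=5^0·(≡2) mod 5; (2|5)=-1, (2|5)=-1; (−1)^{-2·0·2}·(-1)^0·(-1)^-2 = +1.
v=23: a=23^0·(≡14), b=23^1·(≡18) mod 23; (14|23)=-1, (18|23)=+1; (−1)^{0·1·11}·(-1)^1·(+1)^0 = -1.
v=2: v_2(a)=1, v_2(b)=1; units ≡ 7, 5 (mod 8); ε·ε+αω+βω = 1·0+1·1+1·0 ≡ 1  ⇒  (a,b)_2 = -1.
v=17: a=17^0·(≡2), b=17^-1·(≡13) mod 17; (2|17)=+1, (13|17)=+1; (−1)^{0·-1·8}·(+1)^-1·(+1)^0 = +1.
v=3: a=3^2·(≡1), b=3^2·(≡2) mod 3; (1|3)=+1, (2|3)=-1; (−1)^{2·2·1}·(+1)^2·(-1)^2 = +1.
v=∞: -2 < 0 and -22678 < 0  ⇒  (a,b)_∞ = -1.
Ram(-2, -22678) = {2, 23, 29, ∞}; no ℚ_2-point on the conic.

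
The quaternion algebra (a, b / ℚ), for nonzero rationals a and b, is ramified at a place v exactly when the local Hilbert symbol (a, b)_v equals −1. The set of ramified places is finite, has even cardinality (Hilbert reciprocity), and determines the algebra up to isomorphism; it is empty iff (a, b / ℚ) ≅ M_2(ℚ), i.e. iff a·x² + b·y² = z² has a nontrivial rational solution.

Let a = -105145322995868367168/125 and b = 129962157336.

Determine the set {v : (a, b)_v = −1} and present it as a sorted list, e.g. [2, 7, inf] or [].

(a, b) ≡ (-97185, 86) mod (ℚ^×)²; places V = {2, 3, 5, 11, 19, 31, 43, ∞}.
(a,b)_2: α=6, β=3; u≡7, v≡3 (mod 8); ε(u)ε(v)=1·1, αω(v)=6·1, βω(u)=3·0; sum ≡ 1  ⇒  -1.
(a,b)_31: α=3, u≡23; β=2, v≡23 (mod 31); (23|31)=-1, (23|31)=-1; sign (−1)^0·-1^2·-1^3 = -1.
(a,b)_∞: sgn(-97185)=−, sgn(86)=+, so +1.
(a,b)_3: α=3, u≡2; β=2, v≡2 (mod 3); (2|3)=-1, (2|3)=-1; sign (−1)^0·-1^2·-1^3 = -1.
(a,b)_43: α=2, u≡1; β=1, v≡8 (mod 43); (1|43)=+1, (8|43)=-1; sign (−1)^0·+1^1·-1^2 = +1.
(a,b)_5: α=-3, u≡2; β=0, v≡1 (mod 5); (2|5)=-1, (1|5)=+1; sign (−1)^0·-1^0·+1^-3 = +1.
(a,b)_11: α=5, u≡1; β=2, v≡4 (mod 11); (1|11)=+1, (4|11)=+1; sign (−1)^0·+1^2·+1^5 = +1.
(a,b)_19: α=3, u≡10; β=2, v≡18 (mod 19); (10|19)=-1, (18|19)=-1; sign (−1)^0·-1^2·-1^3 = -1.
Ram(-97185, 86) = {2, 3, 19, 31}; no ℚ_2-point on the conic.

[2, 3, 19, 31]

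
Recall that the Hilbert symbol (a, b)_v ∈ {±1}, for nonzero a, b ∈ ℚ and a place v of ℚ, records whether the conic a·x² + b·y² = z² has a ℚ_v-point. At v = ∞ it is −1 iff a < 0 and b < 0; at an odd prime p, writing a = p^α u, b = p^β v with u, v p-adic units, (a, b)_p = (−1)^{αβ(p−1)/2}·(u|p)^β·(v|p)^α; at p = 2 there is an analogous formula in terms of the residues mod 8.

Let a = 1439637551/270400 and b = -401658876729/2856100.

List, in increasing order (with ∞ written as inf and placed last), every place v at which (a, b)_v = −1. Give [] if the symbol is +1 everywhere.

[2, 37]

Mod squares: a ≡ 11897831, b ≡ -383801. Check v ∈ {∞, 2, 3, 5, 11, 13, 23, 31, 37, 41}.
v=13: a=13^-2·(≡1), b=13^-4·(≡8) mod 13; (1|13)=+1, (8|13)=-1; (−1)^{-2·-4·6}·(+1)^-4·(-1)^-2 = +1.
v=∞: 11897831 > 0 and -383801 < 0  ⇒  (a,b)_∞ = +1.
v=37: a=37^1·(≡27), b=37^1·(≡22) mod 37; (27|37)=+1, (22|37)=-1; (−1)^{1·1·18}·(+1)^1·(-1)^1 = -1.
v=5: a=5^-2·(≡1), b=5^-2·(≡4) mod 5; (1|5)=+1, (4|5)=+1; (−1)^{-2·-2·2}·(+1)^-2·(+1)^-2 = +1.
v=41: a=41^1·(≡11), b=41^1·(≡11) mod 41; (11|41)=-1, (11|41)=-1; (−1)^{1·1·20}·(-1)^1·(-1)^1 = +1.
v=11: a=11^3·(≡10), b=11^3·(≡5) mod 11; (10|11)=-1, (5|11)=+1; (−1)^{3·3·5}·(-1)^3·(+1)^3 = +1.
v=2: v_2(a)=-6, v_2(b)=-2; units ≡ 7, 7 (mod 8); ε·ε+αω+βω = 1·1+-6·0+-2·0 ≡ 1  ⇒  (a,b)_2 = -1.
v=31: a=31^1·(≡12), b=31^2·(≡5) mod 31; (12|31)=-1, (5|31)=+1; (−1)^{1·2·15}·(-1)^2·(+1)^1 = +1.
v=3: a=3^0·(≡2), b=3^2·(≡1) mod 3; (2|3)=-1, (1|3)=+1; (−1)^{0·2·1}·(-1)^2·(+1)^0 = +1.
v=23: a=23^1·(≡2), b=23^1·(≡11) mod 23; (2|23)=+1, (11|23)=-1; (−1)^{1·1·11}·(+1)^1·(-1)^1 = +1.
|Ram(11897831, -383801)| = 2, even; anisotropic at {2, 37}.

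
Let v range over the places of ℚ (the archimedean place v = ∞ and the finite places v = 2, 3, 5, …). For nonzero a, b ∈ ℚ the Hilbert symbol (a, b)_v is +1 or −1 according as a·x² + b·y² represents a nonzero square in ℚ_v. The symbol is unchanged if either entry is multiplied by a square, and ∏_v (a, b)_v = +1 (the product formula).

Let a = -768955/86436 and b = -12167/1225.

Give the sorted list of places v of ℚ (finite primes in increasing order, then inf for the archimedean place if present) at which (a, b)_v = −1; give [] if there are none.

(a, b) ≡ (-6355, -23) mod (ℚ^×)²; places V = {2, 3, 5, 7, 11, 23, 31, 41, ∞}.
(a,b)_11: α=2, u≡4; β=0, v≡8 (mod 11); (4|11)=+1, (8|11)=-1; sign (−1)^0·+1^0·-1^2 = +1.
(a,b)_5: α=1, u≡4; β=-2, v≡2 (mod 5); (4|5)=+1, (2|5)=-1; sign (−1)^0·+1^-2·-1^1 = -1.
(a,b)_41: α=1, u≡8; β=0, v≡39 (mod 41); (8|41)=+1, (39|41)=+1; sign (−1)^0·+1^0·+1^1 = +1.
(a,b)_∞: sgn(-6355)=−, sgn(-23)=−, so -1.
(a,b)_7: α=-4, u≡2; β=-2, v≡5 (mod 7); (2|7)=+1, (5|7)=-1; sign (−1)^0·+1^-2·-1^-4 = +1.
(a,b)_3: α=-2, u≡2; β=0, v≡1 (mod 3); (2|3)=-1, (1|3)=+1; sign (−1)^0·-1^0·+1^-2 = +1.
(a,b)_31: α=1, u≡11; β=0, v≡1 (mod 31); (11|31)=-1, (1|31)=+1; sign (−1)^0·-1^0·+1^1 = +1.
(a,b)_23: α=0, u≡2; β=3, v≡19 (mod 23); (2|23)=+1, (19|23)=-1; sign (−1)^0·+1^3·-1^0 = +1.
(a,b)_2: α=-2, β=0; u≡5, v≡1 (mod 8); ε(u)ε(v)=0·0, αω(v)=-2·0, βω(u)=0·1; sum ≡ 0  ⇒  +1.
|Ram(-6355, -23)| = 2, even; anisotropic at {5, ∞}.

[5, inf]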